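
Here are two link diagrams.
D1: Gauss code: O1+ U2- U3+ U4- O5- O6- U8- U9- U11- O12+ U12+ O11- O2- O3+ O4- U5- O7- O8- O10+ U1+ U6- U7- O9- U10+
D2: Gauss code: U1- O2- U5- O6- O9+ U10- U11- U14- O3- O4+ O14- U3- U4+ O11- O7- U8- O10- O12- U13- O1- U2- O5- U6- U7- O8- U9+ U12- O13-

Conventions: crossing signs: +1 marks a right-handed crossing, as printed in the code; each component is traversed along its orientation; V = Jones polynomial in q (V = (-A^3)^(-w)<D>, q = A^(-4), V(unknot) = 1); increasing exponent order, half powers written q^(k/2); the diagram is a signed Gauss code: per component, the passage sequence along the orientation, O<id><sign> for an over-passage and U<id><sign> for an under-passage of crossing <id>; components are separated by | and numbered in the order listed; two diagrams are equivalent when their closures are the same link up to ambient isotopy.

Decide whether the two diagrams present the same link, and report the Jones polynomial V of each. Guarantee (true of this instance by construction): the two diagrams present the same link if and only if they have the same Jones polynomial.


same link: no
V(D1) = -q^-6 + q^-5 - q^-4 + 2q^-3 - q^-2 + q^-1  [12 crossings, <D> = A^-8 - A^-4 + 2 - A^4 + A^8 - A^12, w = -4]
V(D2) = -q^-12 + 2q^-11 - 3q^-10 + 4q^-9 - 5q^-8 + 4q^-7 - 3q^-6 + 3q^-5 - q^-4 + q^-3  (w -10, c 14, <D> = A^-18 - A^-14 + 3A^-10 - 3A^-6 + 4A^-2 - 5A^2 + 4A^6 - 3A^10 + 2A^14 - A^18)
note: 2 values of V(q) split the 2 diagrams


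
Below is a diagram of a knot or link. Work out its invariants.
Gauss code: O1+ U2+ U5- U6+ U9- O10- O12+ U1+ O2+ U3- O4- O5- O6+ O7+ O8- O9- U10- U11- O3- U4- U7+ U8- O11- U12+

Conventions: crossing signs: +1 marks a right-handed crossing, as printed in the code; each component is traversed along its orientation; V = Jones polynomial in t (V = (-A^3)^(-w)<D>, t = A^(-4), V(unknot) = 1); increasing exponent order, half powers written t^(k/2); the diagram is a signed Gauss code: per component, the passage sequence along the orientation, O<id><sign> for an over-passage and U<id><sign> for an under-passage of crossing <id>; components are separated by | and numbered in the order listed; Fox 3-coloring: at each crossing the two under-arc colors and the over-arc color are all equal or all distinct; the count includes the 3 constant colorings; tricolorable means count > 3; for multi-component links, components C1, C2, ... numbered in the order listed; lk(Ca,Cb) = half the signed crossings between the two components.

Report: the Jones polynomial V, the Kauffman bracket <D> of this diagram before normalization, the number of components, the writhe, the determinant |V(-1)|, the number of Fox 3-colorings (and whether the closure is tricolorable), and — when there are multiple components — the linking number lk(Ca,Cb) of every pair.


Jones polynomial: V(t) = -t^-5 + t^-4 - t^-3 + 2t^-2 - t^-1 + 2 - t
<D> = -A^-10 + 2A^-6 - A^-2 + 2A^2 - A^6 + A^10 - A^14; writhe -2
components 1, writhe -2 (12 crossings)
3-colorings: 9 of 3^12, det 9 — tricolorable
note: |V(-1)| = 9: so tricolorable, since 3 divides 9


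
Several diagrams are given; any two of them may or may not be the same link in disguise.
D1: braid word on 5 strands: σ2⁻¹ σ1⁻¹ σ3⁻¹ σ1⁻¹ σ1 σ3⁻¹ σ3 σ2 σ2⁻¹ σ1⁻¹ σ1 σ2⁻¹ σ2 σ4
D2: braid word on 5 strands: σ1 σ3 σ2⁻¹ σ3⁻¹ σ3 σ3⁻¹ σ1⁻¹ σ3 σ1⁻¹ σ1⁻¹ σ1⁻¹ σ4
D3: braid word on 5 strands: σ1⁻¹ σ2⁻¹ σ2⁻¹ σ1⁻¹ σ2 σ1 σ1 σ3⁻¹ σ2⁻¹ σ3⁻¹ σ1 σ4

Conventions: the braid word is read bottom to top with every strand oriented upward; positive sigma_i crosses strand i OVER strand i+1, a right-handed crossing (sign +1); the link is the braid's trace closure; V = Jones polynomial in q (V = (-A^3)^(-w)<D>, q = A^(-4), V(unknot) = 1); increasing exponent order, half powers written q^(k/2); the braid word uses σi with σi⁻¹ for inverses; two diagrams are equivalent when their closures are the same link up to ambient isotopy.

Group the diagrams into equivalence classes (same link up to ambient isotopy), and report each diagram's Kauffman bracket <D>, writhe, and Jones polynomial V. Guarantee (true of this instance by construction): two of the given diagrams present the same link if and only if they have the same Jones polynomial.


grouping into links: {D1} | {D2} | {D3}
V(D1) = 1  (w -2, c 14, <D> = A^-6)
D2 (bracket A^-2 + A^6 - A^10; 12 crossings at w = -2): V = -q^-4 + q^-3 + q^-1
D3 (bracket A^-10 - A^-6 + 2A^-2 - 2A^2 + 2A^6 - 2A^10 + A^14; 12 crossings at w = -2): V = q^-5 - 2q^-4 + 2q^-3 - 2q^-2 + 2q^-1 - 1 + q
why: V(q) takes 3 values over 3 diagrams, fixing the grouping


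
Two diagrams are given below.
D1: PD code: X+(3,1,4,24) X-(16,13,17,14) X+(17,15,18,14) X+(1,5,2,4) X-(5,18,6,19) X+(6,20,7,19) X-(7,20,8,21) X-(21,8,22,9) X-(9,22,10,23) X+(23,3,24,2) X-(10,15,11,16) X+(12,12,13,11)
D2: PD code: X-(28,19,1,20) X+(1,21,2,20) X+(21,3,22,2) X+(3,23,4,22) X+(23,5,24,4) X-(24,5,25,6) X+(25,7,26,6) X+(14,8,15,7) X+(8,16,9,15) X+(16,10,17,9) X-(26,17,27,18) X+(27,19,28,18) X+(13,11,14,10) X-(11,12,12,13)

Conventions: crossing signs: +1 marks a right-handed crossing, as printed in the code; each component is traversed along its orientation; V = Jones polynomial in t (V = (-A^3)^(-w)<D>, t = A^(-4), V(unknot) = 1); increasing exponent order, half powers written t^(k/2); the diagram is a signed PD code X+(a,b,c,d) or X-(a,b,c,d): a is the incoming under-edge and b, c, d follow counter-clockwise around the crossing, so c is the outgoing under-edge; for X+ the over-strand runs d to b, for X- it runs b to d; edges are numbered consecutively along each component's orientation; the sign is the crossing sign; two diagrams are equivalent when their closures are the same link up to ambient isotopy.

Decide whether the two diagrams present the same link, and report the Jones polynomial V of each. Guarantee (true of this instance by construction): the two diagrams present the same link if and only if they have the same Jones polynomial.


equivalent: no
D1 (bracket -A^-12 + A^-8 - A^-4 + 3 - A^4 + A^8 - A^12; 12 crossings at w = 0): V = -t^-3 + t^-2 - t^-1 + 3 - t + t^2 - t^3
V(D2) = t^2 + 2t^4 - 2t^5 + t^6 - 2t^7 + t^8  (w +6, c 14, <D> = A^-14 - 2A^-10 + A^-6 - 2A^-2 + 2A^2 + A^10)
key observation: 2 classes among 2 diagrams; unequal V(t) rules out equality


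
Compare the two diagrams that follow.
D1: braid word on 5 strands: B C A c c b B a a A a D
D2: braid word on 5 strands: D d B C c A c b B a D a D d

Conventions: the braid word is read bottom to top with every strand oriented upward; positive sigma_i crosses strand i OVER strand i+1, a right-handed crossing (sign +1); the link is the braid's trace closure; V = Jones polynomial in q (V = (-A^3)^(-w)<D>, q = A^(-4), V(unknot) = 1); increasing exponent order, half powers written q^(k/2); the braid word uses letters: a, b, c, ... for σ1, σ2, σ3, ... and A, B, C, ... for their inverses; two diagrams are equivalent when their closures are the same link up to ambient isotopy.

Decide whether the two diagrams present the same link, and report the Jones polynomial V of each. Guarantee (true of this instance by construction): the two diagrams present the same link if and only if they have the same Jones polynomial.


equivalent: yes
V(D1) = 1  (w 0, c 12, <D> = 1)
V(D2) = 1  [14 crossings, <D> = 1, w = 0]
key observation: from 12 to 14 crossings by R-moves: one link, two diagrams


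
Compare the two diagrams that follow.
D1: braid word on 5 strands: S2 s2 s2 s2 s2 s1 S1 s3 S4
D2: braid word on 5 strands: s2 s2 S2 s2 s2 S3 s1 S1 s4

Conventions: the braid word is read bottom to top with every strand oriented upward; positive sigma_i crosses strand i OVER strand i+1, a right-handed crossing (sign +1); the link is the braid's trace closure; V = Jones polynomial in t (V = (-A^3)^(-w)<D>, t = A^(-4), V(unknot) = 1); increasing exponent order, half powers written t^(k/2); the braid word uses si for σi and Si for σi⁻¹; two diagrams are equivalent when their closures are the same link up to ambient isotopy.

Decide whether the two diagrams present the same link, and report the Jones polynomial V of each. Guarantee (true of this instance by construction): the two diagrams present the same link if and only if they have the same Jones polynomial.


equivalent: yes
V(D1) = -t^(1/2) - t^(3/2) - t^(5/2) + t^(9/2)  (w +3, c 9, <D> = -A^-9 + A^-1 + A^3 + A^7)
V(D2) = -t^(1/2) - t^(3/2) - t^(5/2) + t^(9/2)  (w +3, c 9, <D> = -A^-9 + A^-1 + A^3 + A^7)
why: all 2 diagrams share one V(t), hence one class


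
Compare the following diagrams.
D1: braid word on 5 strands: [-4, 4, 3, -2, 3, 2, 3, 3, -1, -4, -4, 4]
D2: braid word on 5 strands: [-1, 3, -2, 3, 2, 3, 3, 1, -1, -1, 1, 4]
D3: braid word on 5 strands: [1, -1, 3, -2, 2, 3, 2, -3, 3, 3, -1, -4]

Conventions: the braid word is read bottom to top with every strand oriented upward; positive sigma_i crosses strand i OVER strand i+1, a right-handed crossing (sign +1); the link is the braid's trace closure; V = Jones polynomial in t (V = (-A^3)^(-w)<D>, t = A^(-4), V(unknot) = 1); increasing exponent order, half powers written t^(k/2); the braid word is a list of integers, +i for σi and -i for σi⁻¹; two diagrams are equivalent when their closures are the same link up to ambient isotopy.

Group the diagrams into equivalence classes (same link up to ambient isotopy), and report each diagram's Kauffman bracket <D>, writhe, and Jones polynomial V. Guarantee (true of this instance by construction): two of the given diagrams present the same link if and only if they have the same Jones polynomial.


grouping into links: {D1, D2, D3}
V(D1) = t + t^3 - t^4  (w +2, c 12, <D> = -A^-10 + A^-6 + A^2)
D2 (bracket -A^-4 + 1 + A^8; 12 crossings at w = +4): V = t + t^3 - t^4
V(D3) = t + t^3 - t^4  (w +2, c 12, <D> = -A^-10 + A^-6 + A^2)
key observation: all 3 diagrams share one V(t), hence one class


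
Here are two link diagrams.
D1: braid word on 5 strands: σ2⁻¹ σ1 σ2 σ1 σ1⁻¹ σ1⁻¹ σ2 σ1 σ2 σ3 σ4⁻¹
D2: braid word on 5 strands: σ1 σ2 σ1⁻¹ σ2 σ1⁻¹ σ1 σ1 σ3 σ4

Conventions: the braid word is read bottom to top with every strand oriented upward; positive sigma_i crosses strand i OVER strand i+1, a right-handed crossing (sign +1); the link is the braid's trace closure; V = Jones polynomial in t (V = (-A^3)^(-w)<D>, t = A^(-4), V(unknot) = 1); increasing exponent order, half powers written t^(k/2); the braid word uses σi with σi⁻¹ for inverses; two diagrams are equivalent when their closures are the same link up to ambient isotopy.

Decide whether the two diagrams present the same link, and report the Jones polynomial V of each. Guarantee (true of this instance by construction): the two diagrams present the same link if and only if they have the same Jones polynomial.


equivalent: yes
D1 (bracket A^-9 + A^-1 - A^3 + A^7; 11 crossings at w = +3): V = -t^(1/2) + t^(3/2) - t^(5/2) - t^(9/2)
V(D2) = -t^(1/2) + t^(3/2) - t^(5/2) - t^(9/2)  [9 crossings, <D> = A^-3 + A^5 - A^9 + A^13, w = +5]
observation: Markov moves rewrite D1 (11 crossings) into D2 (9)


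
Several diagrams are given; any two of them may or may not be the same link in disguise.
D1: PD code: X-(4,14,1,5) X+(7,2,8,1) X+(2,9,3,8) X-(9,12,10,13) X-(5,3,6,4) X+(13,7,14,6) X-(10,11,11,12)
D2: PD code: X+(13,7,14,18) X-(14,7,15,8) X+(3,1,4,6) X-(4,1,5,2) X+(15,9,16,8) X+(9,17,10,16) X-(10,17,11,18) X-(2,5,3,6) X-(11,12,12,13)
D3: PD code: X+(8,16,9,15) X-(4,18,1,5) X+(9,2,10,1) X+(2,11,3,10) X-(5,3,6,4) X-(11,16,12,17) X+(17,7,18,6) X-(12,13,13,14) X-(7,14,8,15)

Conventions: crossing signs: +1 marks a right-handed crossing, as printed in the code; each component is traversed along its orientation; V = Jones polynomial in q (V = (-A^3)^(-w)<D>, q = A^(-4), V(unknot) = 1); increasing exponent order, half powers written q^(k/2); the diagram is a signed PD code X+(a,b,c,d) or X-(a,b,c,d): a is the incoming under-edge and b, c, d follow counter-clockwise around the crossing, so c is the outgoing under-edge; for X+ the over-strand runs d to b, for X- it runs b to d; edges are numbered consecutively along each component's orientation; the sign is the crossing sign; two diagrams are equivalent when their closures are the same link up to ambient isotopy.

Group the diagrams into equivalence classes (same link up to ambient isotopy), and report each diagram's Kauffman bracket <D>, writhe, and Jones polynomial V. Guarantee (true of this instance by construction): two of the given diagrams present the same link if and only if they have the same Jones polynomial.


classes: {D1, D3} | {D2}
V(D1) = -q^(-3/2) + q^(-1/2) - 2q^(1/2) + q^(3/2) - 2q^(5/2) + q^(7/2)  [7 crossings, <D> = -A^-17 + 2A^-13 - A^-9 + 2A^-5 - A^-1 + A^3, w = -1]
V(D2) = -q^(-1/2) - q^(1/2)  [9 crossings, <D> = A^-5 + A^-1, w = -1]
V(D3) = -q^(-3/2) + q^(-1/2) - 2q^(1/2) + q^(3/2) - 2q^(5/2) + q^(7/2)  [9 crossings, <D> = -A^-17 + 2A^-13 - A^-9 + 2A^-5 - A^-1 + A^3, w = -1]
note: V(q) takes 2 values over 3 diagrams, fixing the grouping


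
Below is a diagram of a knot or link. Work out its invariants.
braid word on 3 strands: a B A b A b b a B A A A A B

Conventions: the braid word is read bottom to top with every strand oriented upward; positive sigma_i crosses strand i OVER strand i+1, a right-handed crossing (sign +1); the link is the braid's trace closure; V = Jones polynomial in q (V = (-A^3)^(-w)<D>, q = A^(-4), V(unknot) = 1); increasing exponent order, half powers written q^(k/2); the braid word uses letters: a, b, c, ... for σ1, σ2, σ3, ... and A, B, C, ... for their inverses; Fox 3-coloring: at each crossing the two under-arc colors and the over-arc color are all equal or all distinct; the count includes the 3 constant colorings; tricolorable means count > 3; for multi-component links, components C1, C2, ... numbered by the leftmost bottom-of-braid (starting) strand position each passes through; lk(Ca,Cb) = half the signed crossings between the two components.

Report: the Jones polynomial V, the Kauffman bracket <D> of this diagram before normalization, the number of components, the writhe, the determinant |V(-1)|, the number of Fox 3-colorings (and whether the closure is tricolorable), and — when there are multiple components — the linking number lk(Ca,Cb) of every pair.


V(q) = q^-9 - 3q^-8 + 5q^-7 - 8q^-6 + 10q^-5 - 11q^-4 + 11q^-3 - 8q^-2 + 6q^-1 - 3 + q
bracket: A^-16 - 3A^-12 + 6A^-8 - 8A^-4 + 11 - 11A^4 + 10A^8 - 8A^12 + 5A^16 - 3A^20 + A^24, w = -4
1 component, writhe -4, over 14 crossings
det 67, colorings 3 of 3^14 — not tricolorable
observation: det 67 = |V(-1)|; not divisible by 3, so not tricolorable


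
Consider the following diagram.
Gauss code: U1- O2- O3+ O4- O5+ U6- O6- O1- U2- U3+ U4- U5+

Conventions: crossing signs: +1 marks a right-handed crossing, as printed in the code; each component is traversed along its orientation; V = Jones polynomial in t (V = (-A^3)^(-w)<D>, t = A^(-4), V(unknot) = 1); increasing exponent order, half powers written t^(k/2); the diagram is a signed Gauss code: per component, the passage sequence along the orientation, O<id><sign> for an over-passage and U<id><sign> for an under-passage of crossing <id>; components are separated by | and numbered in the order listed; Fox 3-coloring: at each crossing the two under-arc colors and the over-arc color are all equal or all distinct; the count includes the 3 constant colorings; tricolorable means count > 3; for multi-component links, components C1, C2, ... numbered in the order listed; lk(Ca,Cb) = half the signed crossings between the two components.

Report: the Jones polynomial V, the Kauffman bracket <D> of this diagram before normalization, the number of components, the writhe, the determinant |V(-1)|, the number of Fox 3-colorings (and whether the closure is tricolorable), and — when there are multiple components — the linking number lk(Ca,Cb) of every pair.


V = 1
<D> = A^-6 (w = -2)
1 component over 6 crossings, w = -2
3 Fox colorings among 3^6, |V(-1)| = 1: not tricolorable
why: |V(-1)| = 1: so not tricolorable, since 3 does not divide 1


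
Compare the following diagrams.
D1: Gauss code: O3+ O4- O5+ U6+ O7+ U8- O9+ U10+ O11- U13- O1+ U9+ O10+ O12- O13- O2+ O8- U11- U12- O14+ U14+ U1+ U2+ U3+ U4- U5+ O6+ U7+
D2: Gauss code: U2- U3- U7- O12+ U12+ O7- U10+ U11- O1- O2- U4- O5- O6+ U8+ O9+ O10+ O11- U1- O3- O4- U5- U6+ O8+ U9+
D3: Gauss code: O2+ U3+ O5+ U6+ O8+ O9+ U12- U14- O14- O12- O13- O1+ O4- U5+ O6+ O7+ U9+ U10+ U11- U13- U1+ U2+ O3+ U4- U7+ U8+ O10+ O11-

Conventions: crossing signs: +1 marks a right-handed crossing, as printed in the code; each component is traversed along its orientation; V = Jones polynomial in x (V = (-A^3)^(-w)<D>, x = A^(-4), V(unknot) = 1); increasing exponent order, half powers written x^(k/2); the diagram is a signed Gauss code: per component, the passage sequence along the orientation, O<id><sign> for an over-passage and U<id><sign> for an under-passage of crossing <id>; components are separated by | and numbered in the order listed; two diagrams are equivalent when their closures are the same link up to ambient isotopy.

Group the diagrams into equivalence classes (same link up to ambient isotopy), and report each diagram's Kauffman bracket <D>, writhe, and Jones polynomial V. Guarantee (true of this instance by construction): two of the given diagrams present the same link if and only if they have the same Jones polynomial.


classes: {D1} | {D2} | {D3}
V(D1) = x + x^3 - x^4  [14 crossings, <D> = -A^-4 + 1 + A^8, w = +4]
V(D2) = 1  [12 crossings, <D> = A^-6, w = -2]
V(D3) = x^2 + 2x^4 - 2x^5 + x^6 - 2x^7 + x^8  [14 crossings, <D> = A^-20 - 2A^-16 + A^-12 - 2A^-8 + 2A^-4 + A^4, w = +4]
note: 3 values of V(x) split the 3 diagrams


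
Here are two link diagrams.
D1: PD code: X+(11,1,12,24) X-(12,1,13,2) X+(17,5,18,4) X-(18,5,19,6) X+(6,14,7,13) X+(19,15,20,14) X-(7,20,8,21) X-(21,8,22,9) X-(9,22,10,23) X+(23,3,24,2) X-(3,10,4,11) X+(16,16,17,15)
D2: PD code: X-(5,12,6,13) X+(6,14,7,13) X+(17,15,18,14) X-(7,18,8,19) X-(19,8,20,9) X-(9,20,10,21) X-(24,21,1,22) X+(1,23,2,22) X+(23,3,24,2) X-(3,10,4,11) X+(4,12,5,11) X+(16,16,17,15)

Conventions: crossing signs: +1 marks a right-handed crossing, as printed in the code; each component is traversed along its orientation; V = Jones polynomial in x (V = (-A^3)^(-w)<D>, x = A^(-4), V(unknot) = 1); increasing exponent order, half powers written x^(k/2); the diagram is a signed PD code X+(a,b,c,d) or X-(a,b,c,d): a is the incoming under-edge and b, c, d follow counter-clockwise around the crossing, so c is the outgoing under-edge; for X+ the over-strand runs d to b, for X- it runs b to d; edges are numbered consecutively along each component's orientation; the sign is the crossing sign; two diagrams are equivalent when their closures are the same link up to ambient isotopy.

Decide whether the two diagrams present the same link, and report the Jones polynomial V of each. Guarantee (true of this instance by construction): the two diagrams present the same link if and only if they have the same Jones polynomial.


equivalent: yes
V(D1) = -x^-4 + x^-3 + x^-1  (w 0, c 12, <D> = A^4 + A^12 - A^16)
V(D2) = -x^-4 + x^-3 + x^-1  (w 0, c 12, <D> = A^4 + A^12 - A^16)
why: from 12 to 12 crossings by R-moves: one link, two diagrams


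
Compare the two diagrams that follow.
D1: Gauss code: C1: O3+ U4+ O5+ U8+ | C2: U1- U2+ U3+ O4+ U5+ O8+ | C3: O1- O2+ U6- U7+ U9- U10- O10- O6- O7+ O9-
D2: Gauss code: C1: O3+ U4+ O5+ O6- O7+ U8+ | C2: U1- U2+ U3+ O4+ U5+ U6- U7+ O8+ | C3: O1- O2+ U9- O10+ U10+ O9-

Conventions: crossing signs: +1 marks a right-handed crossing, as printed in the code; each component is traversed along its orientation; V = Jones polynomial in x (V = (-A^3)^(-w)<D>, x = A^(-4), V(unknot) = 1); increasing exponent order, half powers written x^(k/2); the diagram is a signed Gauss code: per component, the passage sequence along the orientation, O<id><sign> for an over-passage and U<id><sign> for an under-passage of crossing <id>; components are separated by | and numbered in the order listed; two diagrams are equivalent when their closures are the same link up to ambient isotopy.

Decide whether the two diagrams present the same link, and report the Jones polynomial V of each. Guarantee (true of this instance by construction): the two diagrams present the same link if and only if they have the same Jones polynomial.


same link: yes
V(D1) = x + x^2 + x^3 + x^6  [10 crossings, <D> = A^-18 + A^-6 + A^-2 + A^2, w = +2]
V(D2) = x + x^2 + x^3 + x^6  (w +4, c 10, <D> = A^-12 + 1 + A^4 + A^8)
note: all 2 diagrams share one V(x), hence one class


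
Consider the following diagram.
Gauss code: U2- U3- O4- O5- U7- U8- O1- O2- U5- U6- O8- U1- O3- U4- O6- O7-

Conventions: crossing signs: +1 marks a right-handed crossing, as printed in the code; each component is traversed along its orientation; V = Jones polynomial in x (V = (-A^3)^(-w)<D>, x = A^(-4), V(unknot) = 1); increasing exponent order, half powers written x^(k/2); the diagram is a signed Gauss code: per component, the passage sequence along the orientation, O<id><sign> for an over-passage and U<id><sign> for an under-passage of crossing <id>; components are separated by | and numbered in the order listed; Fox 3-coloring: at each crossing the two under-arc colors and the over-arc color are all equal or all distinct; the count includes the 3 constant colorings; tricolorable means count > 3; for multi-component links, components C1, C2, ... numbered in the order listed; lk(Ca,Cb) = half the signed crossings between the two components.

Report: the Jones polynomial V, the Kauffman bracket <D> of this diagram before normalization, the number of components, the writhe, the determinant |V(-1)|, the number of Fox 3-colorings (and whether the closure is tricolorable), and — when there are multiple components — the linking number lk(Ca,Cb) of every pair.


Jones polynomial: V(x) = -x^-8 + x^-5 + x^-3
<D> = A^-12 + A^-4 - A^8; writhe -8
components 1, writhe -8 (8 crossings)
3-colorings: 9 of 3^8, det 3 — tricolorable
note: |V(-1)| = 3: so tricolorable, since 3 divides 3


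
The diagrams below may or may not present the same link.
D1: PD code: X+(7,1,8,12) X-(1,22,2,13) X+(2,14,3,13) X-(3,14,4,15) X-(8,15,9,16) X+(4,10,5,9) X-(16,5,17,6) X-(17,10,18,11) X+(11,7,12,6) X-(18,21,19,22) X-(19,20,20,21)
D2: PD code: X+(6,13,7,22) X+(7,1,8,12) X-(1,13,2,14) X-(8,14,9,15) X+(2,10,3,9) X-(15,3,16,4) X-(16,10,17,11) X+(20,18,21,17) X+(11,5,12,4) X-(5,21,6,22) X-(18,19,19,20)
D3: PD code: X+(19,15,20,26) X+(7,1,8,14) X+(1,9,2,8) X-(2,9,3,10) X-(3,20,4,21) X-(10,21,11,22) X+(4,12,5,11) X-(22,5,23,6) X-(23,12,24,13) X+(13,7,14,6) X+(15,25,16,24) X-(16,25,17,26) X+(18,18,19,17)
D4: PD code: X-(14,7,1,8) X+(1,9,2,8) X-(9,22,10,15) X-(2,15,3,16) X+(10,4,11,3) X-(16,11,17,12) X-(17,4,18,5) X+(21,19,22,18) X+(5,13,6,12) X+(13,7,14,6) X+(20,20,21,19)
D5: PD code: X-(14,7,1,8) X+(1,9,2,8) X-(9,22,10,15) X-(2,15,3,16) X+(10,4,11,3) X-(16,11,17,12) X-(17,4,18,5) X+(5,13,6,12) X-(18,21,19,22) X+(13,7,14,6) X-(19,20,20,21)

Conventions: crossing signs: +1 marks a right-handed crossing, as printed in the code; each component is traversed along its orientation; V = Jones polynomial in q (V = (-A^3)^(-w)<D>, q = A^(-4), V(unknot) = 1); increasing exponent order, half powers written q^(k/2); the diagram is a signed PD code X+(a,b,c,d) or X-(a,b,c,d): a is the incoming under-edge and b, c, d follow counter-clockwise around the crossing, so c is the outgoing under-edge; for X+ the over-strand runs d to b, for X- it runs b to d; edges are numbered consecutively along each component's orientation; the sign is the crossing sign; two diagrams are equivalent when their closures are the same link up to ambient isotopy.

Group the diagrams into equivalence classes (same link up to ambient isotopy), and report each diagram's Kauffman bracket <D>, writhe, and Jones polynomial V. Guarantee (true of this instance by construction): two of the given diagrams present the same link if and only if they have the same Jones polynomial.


grouping into links: {D1, D2, D3, D4, D5}
V(D1) = -q^(-7/2) - q^(-3/2) - q^(1/2) + q^(3/2)  (w -3, c 11, <D> = -A^-15 + A^-11 + A^-3 + A^5)
V(D2) = -q^(-7/2) - q^(-3/2) - q^(1/2) + q^(3/2)  (w -1, c 11, <D> = -A^-9 + A^-5 + A^3 + A^11)
V(D3) = -q^(-7/2) - q^(-3/2) - q^(1/2) + q^(3/2)  [13 crossings, <D> = -A^-3 + A + A^9 + A^17, w = +1]
D4 (bracket -A^-3 + A + A^9 + A^17; 11 crossings at w = +1): V = -q^(-7/2) - q^(-3/2) - q^(1/2) + q^(3/2)
D5 (bracket -A^-15 + A^-11 + A^-3 + A^5; 11 crossings at w = -3): V = -q^(-7/2) - q^(-3/2) - q^(1/2) + q^(3/2)
why: one V(q) for all 5 diagrams — one class (guaranteed)


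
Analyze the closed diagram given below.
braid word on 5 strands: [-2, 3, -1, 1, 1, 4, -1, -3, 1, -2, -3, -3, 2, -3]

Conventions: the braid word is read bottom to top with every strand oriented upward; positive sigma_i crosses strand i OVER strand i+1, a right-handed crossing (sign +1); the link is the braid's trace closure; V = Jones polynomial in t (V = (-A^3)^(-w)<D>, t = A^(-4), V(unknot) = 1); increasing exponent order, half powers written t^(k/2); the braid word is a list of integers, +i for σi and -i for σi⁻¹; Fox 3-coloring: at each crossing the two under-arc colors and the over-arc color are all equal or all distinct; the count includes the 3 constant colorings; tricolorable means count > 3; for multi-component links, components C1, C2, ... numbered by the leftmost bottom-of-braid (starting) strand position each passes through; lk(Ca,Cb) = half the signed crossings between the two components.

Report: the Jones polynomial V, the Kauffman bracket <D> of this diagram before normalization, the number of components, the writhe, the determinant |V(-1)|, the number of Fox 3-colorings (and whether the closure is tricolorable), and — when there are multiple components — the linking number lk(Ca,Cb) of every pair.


V = -t^-6 + t^-5 - t^-4 + 2t^-3 - t^-2 + t^-1
<D> = A^-2 - A^2 + 2A^6 - A^10 + A^14 - A^18 (w = -2)
1 component over 14 crossings, w = -2
3 Fox colorings among 3^14, |V(-1)| = 7: not tricolorable
why: V spans 5 powers of t: at least 5 crossings in any diagram


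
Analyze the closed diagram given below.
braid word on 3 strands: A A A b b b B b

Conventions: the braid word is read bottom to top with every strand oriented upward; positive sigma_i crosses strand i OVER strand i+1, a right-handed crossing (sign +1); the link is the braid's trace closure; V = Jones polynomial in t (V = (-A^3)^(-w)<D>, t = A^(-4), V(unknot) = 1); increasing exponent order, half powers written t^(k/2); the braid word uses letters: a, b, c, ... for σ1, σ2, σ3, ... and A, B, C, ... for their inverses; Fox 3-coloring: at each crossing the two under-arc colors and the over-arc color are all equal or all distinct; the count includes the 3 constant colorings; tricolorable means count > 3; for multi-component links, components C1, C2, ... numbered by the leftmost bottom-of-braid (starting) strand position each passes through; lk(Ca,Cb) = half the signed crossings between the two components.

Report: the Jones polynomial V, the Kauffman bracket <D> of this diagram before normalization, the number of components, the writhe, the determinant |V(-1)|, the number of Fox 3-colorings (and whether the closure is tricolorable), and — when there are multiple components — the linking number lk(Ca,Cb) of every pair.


V(t) = -t^-3 + t^-2 - t^-1 + 3 - t + t^2 - t^3
bracket: -A^-12 + A^-8 - A^-4 + 3 - A^4 + A^8 - A^12, w = 0
1 component, writhe 0, over 8 crossings
det 9, colorings 27 of 3^8 — tricolorable
observation: |V(-1)| = 9: so tricolorable, since 3 divides 9


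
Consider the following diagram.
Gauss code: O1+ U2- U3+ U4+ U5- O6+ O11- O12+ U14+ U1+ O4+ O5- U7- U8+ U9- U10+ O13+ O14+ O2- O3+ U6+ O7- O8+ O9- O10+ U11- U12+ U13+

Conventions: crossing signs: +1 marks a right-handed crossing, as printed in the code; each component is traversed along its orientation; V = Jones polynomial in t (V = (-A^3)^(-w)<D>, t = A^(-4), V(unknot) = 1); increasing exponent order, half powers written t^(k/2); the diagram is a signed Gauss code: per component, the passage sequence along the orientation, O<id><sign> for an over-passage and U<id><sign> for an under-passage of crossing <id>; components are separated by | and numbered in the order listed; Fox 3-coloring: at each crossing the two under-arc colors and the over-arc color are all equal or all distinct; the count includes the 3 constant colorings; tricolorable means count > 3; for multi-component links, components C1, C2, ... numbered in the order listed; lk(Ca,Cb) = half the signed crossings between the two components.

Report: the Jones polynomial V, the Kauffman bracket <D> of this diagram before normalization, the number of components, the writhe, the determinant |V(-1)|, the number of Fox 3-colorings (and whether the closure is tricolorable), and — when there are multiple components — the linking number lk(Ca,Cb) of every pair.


Jones polynomial: V(t) = t + t^3 - t^4
<D> = -A^-4 + 1 + A^8; writhe +4
components 1, writhe +4 (14 crossings)
3-colorings: 9 of 3^14, det 3 — tricolorable
note: w = +4 shifts under R1 moves; the (-A^3)^(-4) factor cancels that in V


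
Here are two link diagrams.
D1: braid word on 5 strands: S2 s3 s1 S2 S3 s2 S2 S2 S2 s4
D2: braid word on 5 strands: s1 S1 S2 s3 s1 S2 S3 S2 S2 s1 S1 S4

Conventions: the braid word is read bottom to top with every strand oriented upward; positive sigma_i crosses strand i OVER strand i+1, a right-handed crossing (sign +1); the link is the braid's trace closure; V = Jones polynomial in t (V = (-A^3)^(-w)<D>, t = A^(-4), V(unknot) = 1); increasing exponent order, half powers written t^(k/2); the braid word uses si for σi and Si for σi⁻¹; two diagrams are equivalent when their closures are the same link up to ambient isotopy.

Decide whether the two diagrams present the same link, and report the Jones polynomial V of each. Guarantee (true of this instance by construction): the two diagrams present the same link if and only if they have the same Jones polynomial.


equivalent: yes
V(D1) = -t^-4 + t^-3 + t^-1  (w -2, c 10, <D> = A^-2 + A^6 - A^10)
V(D2) = -t^-4 + t^-3 + t^-1  [12 crossings, <D> = A^-8 + 1 - A^4, w = -4]
key observation: one V(t) for all 2 diagrams — one class (guaranteed)


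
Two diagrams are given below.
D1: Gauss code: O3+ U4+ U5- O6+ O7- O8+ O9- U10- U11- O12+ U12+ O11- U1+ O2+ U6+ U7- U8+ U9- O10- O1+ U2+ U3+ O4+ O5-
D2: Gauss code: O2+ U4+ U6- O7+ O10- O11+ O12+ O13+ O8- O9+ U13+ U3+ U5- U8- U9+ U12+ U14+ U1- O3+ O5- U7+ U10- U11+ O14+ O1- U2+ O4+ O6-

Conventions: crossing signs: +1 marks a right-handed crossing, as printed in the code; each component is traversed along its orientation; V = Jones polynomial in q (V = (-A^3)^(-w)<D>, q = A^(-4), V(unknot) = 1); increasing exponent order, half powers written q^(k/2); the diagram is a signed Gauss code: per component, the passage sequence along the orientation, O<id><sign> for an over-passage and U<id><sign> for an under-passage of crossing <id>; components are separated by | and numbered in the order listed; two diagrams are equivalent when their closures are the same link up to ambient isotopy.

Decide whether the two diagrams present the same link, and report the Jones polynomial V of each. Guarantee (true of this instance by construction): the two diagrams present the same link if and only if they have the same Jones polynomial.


same link: yes
V(D1) = 1  [12 crossings, <D> = A^6, w = +2]
D2 (bracket A^12; 14 crossings at w = +4): V = 1
note: all 2 diagrams share one V(q), hence one class


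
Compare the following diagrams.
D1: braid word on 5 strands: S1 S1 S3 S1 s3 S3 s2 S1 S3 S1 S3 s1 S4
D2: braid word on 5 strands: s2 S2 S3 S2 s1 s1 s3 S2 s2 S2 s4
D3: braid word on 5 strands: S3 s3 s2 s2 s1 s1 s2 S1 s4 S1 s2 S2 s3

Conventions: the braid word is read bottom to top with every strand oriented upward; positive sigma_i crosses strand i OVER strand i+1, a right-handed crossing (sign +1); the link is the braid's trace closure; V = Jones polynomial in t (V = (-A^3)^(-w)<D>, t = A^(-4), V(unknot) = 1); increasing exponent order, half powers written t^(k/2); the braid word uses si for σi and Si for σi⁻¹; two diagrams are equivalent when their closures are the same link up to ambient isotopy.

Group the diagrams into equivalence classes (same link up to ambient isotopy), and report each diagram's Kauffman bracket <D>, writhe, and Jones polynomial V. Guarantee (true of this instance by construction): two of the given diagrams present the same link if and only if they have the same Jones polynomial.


grouping into links: {D1} | {D2} | {D3}
V(D1) = t^(-19/2) - 2t^(-17/2) + 2t^(-15/2) - 2t^(-13/2) + 2t^(-11/2) - 2t^(-9/2) - t^(-5/2)  (w -7, c 13, <D> = A^-11 + 2A^-3 - 2A + 2A^5 - 2A^9 + 2A^13 - A^17)
D2 (bracket A^-7 + A; 11 crossings at w = +1): V = -t^(1/2) - t^(5/2)
V(D3) = -2t^(1/2) + t^(3/2) - 2t^(5/2) + t^(7/2) - t^(9/2) + t^(11/2)  (w +5, c 13, <D> = -A^-7 + A^-3 - A + 2A^5 - A^9 + 2A^13)
key observation: 3 values of V(t) split the 3 diagrams


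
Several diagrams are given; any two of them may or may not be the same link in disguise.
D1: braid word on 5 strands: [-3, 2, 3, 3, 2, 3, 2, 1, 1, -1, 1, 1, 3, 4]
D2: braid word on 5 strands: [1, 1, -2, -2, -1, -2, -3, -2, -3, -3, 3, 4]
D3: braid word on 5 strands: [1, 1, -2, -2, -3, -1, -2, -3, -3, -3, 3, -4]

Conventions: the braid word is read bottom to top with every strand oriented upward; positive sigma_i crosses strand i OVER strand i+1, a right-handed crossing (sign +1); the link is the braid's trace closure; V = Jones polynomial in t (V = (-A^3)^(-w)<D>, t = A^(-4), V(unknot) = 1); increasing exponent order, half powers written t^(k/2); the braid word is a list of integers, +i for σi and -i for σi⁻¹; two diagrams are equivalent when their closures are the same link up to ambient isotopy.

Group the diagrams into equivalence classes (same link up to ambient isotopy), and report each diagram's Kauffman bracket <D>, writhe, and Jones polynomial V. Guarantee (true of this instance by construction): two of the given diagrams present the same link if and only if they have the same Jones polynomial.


classes: {D1} | {D2, D3}
V(D1) = t^3 + 2t^5 - 2t^6 + 2t^7 - 3t^8 + 2t^9 - 2t^10 + t^11  [14 crossings, <D> = A^-14 - 2A^-10 + 2A^-6 - 3A^-2 + 2A^2 - 2A^6 + 2A^10 + A^18, w = +10]
V(D2) = -t^-6 + t^-5 - t^-4 + 2t^-3 - t^-2 + t^-1  (w -4, c 12, <D> = A^-8 - A^-4 + 2 - A^4 + A^8 - A^12)
V(D3) = -t^-6 + t^-5 - t^-4 + 2t^-3 - t^-2 + t^-1  [12 crossings, <D> = A^-14 - A^-10 + 2A^-6 - A^-2 + A^2 - A^6, w = -6]
note: 2 classes among 3 diagrams; unequal V(t) rules out equality


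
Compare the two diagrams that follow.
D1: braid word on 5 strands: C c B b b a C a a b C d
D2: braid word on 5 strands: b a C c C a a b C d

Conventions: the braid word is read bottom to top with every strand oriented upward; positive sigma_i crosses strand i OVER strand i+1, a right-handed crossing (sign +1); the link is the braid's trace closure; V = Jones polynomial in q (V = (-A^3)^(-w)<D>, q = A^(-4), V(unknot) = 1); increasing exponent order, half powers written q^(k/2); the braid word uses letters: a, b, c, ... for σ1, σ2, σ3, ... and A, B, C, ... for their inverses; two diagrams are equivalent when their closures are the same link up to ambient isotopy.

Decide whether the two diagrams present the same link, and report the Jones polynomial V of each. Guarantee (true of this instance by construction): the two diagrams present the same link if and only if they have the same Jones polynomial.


equivalent: yes
V(D1) = q^-1 - 1 + 2q - 3q^2 + 3q^3 - 2q^4 + 2q^5 - q^6  (w +4, c 12, <D> = -A^-12 + 2A^-8 - 2A^-4 + 3 - 3A^4 + 2A^8 - A^12 + A^16)
V(D2) = q^-1 - 1 + 2q - 3q^2 + 3q^3 - 2q^4 + 2q^5 - q^6  (w +4, c 10, <D> = -A^-12 + 2A^-8 - 2A^-4 + 3 - 3A^4 + 2A^8 - A^12 + A^16)
why: from 12 to 10 crossings by R-moves: one link, two diagrams


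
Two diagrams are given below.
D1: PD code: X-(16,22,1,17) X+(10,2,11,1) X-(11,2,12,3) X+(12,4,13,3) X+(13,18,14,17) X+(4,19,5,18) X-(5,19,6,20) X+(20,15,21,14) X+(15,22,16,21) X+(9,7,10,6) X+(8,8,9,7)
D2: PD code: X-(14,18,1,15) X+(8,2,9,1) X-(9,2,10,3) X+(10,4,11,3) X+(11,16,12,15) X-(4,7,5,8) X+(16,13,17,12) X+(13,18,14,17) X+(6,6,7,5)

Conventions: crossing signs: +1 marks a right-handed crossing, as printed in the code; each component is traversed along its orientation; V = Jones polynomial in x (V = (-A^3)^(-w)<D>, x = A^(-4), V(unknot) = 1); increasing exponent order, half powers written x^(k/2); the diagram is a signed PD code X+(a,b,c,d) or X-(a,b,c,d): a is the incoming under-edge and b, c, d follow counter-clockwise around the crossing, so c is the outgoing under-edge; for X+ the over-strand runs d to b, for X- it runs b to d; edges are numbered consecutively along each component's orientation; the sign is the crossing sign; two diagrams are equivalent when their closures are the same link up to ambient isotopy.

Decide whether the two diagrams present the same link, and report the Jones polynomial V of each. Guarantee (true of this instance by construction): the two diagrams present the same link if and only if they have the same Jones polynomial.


same link: yes
V(D1) = -x^(1/2) - x^(5/2)  [11 crossings, <D> = A^5 + A^13, w = +5]
V(D2) = -x^(1/2) - x^(5/2)  [9 crossings, <D> = A^-1 + A^7, w = +3]
insight: one V(x) for all 2 diagrams — one class (guaranteed)


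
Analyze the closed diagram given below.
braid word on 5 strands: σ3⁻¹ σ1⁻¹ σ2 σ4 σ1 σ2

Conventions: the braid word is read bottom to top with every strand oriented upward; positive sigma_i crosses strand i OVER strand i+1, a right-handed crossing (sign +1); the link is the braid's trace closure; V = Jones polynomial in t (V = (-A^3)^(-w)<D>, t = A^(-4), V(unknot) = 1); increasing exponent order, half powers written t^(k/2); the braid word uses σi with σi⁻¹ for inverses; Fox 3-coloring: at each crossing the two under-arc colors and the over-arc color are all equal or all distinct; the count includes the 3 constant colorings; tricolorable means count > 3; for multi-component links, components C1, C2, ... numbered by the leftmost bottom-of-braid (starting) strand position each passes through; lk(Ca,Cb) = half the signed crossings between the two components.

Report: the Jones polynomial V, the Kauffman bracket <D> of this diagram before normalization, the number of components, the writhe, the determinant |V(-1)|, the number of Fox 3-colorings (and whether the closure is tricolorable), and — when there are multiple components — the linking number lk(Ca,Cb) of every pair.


Jones polynomial: V(t) = 1
<D> = A^6; writhe +2
components 1, writhe +2 (6 crossings)
3-colorings: 3 of 3^6, det 1 — not tricolorable
note: det 1 = |V(-1)|; not divisible by 3, so not tricolorable


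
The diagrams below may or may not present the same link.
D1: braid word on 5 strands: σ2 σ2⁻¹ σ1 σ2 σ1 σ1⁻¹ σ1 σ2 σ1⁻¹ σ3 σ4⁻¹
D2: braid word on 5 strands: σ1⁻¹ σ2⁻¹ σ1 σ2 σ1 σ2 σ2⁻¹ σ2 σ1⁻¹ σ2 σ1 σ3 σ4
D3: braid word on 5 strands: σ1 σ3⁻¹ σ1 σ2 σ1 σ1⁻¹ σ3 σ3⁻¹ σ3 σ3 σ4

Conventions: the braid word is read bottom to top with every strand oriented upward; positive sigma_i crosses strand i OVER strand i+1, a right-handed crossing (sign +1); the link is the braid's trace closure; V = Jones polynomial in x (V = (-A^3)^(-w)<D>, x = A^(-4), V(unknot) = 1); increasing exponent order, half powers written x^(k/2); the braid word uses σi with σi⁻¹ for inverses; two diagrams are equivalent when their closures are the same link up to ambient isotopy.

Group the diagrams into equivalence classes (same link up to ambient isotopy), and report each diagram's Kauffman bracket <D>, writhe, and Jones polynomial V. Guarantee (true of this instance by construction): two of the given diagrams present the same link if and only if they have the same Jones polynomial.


grouping into links: {D1, D2, D3}
V(D1) = -x^(1/2) - x^(5/2)  (w +3, c 11, <D> = A^-1 + A^7)
V(D2) = -x^(1/2) - x^(5/2)  (w +5, c 13, <D> = A^5 + A^13)
D3 (bracket A^5 + A^13; 11 crossings at w = +5): V = -x^(1/2) - x^(5/2)
why: one V(x) for all 3 diagrams — one class (guaranteed)


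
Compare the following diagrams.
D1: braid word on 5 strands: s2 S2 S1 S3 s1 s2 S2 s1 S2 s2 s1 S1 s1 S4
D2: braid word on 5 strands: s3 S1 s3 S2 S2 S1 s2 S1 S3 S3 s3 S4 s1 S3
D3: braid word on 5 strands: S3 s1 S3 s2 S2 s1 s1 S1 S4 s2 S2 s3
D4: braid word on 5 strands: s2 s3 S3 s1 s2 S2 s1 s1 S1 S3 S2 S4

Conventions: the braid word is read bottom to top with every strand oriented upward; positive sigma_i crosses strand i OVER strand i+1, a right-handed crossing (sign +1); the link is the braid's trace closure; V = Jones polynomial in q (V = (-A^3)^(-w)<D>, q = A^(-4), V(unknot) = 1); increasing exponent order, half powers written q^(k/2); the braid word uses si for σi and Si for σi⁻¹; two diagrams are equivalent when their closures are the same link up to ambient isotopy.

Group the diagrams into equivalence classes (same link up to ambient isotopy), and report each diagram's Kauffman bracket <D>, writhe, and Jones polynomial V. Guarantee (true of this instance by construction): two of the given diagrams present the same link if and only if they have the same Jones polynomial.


equivalence classes: {D1, D3, D4} | {D2}
D1 (bracket A^-12 + A^-8 + A^-4 + 1; 14 crossings at w = 0): V = 1 + q + q^2 + q^3
V(D2) = q^-5 + q^-4 + q^-3 + 1  (w -4, c 14, <D> = A^-12 + 1 + A^4 + A^8)
D3 (bracket A^-12 + A^-8 + A^-4 + 1; 12 crossings at w = 0): V = 1 + q + q^2 + q^3
D4 (bracket A^-12 + A^-8 + A^-4 + 1; 12 crossings at w = 0): V = 1 + q + q^2 + q^3
observation: 2 classes among 4 diagrams; unequal V(q) rules out equality
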